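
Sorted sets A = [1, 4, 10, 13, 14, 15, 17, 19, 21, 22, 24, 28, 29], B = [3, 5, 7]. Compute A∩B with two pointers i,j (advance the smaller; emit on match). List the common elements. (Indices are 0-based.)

i=0 j=0: 1<3, i++
i=1 j=0: 4>3, j++
i=1 j=1: 4<5, i++
i=2 j=1: 10>5, j++
i=2 j=2: 10>7, j++

intersection = []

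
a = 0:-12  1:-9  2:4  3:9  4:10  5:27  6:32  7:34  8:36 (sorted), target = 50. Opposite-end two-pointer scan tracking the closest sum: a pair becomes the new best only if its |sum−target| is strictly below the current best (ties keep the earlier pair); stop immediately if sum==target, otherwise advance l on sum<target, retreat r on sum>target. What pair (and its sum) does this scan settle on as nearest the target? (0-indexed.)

pair (10, 36) with sum 46 (|Δ|=4)

l=0 r=8: -12+36=24 d=26 *, l++
l=1 r=8: -9+36=27 d=23 *, l++
l=2 r=8: 4+36=40 d=10 *, l++
l=3 r=8: 9+36=45 d=5 *, l++
l=4 r=8: 10+36=46 d=4 *, l++
l=5 r=8: 27+36=63 d=13, r--
l=5 r=7: 27+34=61 d=11, r--
l=5 r=6: 27+32=59 d=9, r--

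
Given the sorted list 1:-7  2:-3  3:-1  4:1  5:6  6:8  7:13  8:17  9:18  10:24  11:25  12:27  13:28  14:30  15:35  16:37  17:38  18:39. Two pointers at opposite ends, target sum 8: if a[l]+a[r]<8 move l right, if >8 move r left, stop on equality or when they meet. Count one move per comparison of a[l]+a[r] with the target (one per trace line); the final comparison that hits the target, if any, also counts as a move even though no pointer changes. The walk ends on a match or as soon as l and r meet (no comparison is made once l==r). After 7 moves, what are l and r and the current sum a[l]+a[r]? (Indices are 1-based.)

l=1, r=11, sum=18

[1,18] -7+39=32 >8 → r--
[1,17] -7+38=31 >8 → r--
[1,16] -7+37=30 >8 → r--
[1,15] -7+35=28 >8 → r--
[1,14] -7+30=23 >8 → r--
[1,13] -7+28=21 >8 → r--
[1,12] -7+27=20 >8 → r--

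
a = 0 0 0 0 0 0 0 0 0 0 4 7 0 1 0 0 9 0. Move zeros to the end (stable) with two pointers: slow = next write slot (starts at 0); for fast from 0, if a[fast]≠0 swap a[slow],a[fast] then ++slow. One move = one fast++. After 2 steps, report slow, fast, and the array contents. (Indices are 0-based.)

(s=0,f=0) a[fast]=0 → fast++
(s=0,f=1) a[fast]=0 → fast++

slow=0, fast=2, a=[0, 0, 0, 0, 0, 0, 0, 0, 0, 0, 4, 7, 0, 1, 0, 0, 9, 0]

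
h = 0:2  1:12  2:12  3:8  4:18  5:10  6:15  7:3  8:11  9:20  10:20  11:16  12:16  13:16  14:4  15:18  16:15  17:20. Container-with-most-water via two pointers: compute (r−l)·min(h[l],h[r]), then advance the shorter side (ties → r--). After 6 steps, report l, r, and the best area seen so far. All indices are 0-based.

l=0 r=17: min(2,20)*17=34 best=34 *, l++
l=1 r=17: min(12,20)*16=192 best=192 *, l++
l=2 r=17: min(12,20)*15=180 best=192, l++
l=3 r=17: min(8,20)*14=112 best=192, l++
l=4 r=17: min(18,20)*13=234 best=234 *, l++
l=5 r=17: min(10,20)*12=120 best=234, l++

l=6, r=17, best area=234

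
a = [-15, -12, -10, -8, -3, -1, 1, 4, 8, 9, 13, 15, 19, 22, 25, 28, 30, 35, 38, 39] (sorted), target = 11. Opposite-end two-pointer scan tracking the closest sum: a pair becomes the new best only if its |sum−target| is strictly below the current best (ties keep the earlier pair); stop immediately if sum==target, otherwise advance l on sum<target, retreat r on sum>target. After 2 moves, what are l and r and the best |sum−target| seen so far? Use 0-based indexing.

l=0 r=19: -15+39=24 d=13 *, r--
l=0 r=18: -15+38=23 d=12 *, r--

l=0, r=17, best |Δ|=12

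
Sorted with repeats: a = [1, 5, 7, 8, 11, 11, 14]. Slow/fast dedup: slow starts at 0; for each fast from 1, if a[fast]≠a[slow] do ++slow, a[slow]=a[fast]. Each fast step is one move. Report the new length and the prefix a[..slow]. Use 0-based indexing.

(s=0,f=1) a[fast]=5≠a[slow]=1 write a[1]=5 → slow++,fast++
(s=1,f=2) a[fast]=7≠a[slow]=5 write a[2]=7 → slow++,fast++
(s=2,f=3) a[fast]=8≠a[slow]=7 write a[3]=8 → slow++,fast++
(s=3,f=4) a[fast]=11≠a[slow]=8 write a[4]=11 → slow++,fast++
(s=4,f=5) a[fast]=11=a[slow] dup → fast++
(s=4,f=6) a[fast]=14≠a[slow]=11 write a[5]=14 → slow++,fast++

length 6; prefix = [1, 5, 7, 8, 11, 14]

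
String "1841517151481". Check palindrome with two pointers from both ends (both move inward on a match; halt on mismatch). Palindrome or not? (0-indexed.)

palindrome

[0,12] '1'=='1' → l++,r--
[1,11] '8'=='8' → l++,r--
[2,10] '4'=='4' → l++,r--
[3,9] '1'=='1' → l++,r--
[4,8] '5'=='5' → l++,r--
[5,7] '1'=='1' → l++,r--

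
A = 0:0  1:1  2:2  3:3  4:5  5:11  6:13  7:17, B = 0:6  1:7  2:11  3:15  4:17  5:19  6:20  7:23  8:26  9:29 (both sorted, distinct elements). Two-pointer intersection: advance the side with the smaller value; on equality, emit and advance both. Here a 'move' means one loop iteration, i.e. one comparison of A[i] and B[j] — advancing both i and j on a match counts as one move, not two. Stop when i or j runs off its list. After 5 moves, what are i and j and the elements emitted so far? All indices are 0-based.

[i=0,j=0] 0<6 → i++
[i=1,j=0] 1<6 → i++
[i=2,j=0] 2<6 → i++
[i=3,j=0] 3<6 → i++
[i=4,j=0] 5<6 → i++

i=5, j=0, emitted=[]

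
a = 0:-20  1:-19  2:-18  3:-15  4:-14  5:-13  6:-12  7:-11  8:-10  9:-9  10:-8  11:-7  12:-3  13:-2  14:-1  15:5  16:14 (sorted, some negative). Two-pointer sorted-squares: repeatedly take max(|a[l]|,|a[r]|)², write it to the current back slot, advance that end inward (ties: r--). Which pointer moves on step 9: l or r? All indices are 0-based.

[0,16] |-20|>|14| out[16]=400 → l++
[1,16] |-19|>|14| out[15]=361 → l++
[2,16] |-18|>|14| out[14]=324 → l++
[3,16] |-15|>|14| out[13]=225 → l++
[4,16] |-14|<=|14| out[12]=196 → r--
[4,15] |-14|>|5| out[11]=196 → l++
[5,15] |-13|>|5| out[10]=169 → l++
[6,15] |-12|>|5| out[9]=144 → l++
[7,15] |-11|>|5| out[8]=121 → l++

l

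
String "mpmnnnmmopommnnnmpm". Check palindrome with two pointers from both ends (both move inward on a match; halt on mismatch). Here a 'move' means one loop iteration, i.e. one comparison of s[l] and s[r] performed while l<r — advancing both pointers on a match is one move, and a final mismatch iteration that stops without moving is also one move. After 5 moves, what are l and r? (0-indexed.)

l=5, r=13

[0,18] 'm'=='m' → l++,r--
[1,17] 'p'=='p' → l++,r--
[2,16] 'm'=='m' → l++,r--
[3,15] 'n'=='n' → l++,r--
[4,14] 'n'=='n' → l++,r--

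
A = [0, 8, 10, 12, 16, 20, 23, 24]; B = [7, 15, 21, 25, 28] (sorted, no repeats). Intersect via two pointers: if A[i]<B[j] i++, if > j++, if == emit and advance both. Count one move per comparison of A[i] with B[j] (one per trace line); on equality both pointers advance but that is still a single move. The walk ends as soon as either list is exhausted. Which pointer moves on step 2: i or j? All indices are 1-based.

[i=1,j=1] 0<7 → i++
[i=2,j=1] 8>7 → j++

j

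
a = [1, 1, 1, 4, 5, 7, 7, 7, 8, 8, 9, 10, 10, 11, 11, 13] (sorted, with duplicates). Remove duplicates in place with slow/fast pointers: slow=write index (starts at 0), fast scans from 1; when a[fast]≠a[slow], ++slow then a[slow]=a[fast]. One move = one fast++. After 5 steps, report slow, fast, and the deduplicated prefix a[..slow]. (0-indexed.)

slow=3, fast=6, prefix=[1, 4, 5, 7]

slow=0 fast=1: a[fast]=1=a[slow] dup, fast++
slow=0 fast=2: a[fast]=1=a[slow] dup, fast++
slow=0 fast=3: a[fast]=4≠a[slow]=1 write a[1]=4, slow++,fast++
slow=1 fast=4: a[fast]=5≠a[slow]=4 write a[2]=5, slow++,fast++
slow=2 fast=5: a[fast]=7≠a[slow]=5 write a[3]=7, slow++,fast++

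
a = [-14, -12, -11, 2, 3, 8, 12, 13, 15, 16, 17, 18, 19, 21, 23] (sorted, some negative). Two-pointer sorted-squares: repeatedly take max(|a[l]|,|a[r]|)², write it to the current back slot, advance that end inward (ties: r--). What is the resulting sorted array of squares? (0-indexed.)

l=0 r=14: |-14|<=|23| out[14]=529, r--
l=0 r=13: |-14|<=|21| out[13]=441, r--
l=0 r=12: |-14|<=|19| out[12]=361, r--
l=0 r=11: |-14|<=|18| out[11]=324, r--
l=0 r=10: |-14|<=|17| out[10]=289, r--
l=0 r=9: |-14|<=|16| out[9]=256, r--
l=0 r=8: |-14|<=|15| out[8]=225, r--
l=0 r=7: |-14|>|13| out[7]=196, l++
l=1 r=7: |-12|<=|13| out[6]=169, r--
l=1 r=6: |-12|<=|12| out[5]=144, r--
l=1 r=5: |-12|>|8| out[4]=144, l++
l=2 r=5: |-11|>|8| out[3]=121, l++
l=3 r=5: |2|<=|8| out[2]=64, r--
l=3 r=4: |2|<=|3| out[1]=9, r--
l=3 r=3: |2|<=|2| out[0]=4, r--

[4, 9, 64, 121, 144, 144, 169, 196, 225, 256, 289, 324, 361, 441, 529]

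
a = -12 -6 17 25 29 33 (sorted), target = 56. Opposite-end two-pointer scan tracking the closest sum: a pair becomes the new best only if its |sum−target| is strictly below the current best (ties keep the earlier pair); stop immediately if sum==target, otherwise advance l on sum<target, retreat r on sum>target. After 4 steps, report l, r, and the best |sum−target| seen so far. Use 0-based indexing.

l=0 r=5: -12+33=21 d=35 *, l++
l=1 r=5: -6+33=27 d=29 *, l++
l=2 r=5: 17+33=50 d=6 *, l++
l=3 r=5: 25+33=58 d=2 *, r--

l=3, r=4, best |Δ|=2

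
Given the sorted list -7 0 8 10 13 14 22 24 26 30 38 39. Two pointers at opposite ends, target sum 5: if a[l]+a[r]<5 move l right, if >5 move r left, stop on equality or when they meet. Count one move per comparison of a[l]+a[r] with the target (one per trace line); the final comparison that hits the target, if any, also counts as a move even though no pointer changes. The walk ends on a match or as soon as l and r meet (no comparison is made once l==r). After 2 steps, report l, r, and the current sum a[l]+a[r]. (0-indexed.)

l=0, r=9, sum=23

[0,11] -7+39=32 >5 → r--
[0,10] -7+38=31 >5 → r--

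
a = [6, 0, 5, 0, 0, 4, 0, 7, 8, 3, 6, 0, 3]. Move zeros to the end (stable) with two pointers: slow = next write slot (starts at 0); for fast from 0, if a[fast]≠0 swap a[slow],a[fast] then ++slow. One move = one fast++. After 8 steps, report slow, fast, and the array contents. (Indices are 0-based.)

slow=4, fast=8, a=[6, 5, 4, 7, 0, 0, 0, 0, 8, 3, 6, 0, 3]

(s=0,f=0) a[fast]=6≠0 swap→a[0]=6 → slow++,fast++
(s=1,f=1) a[fast]=0 → fast++
(s=1,f=2) a[fast]=5≠0 swap→a[1]=5 → slow++,fast++
(s=2,f=3) a[fast]=0 → fast++
(s=2,f=4) a[fast]=0 → fast++
(s=2,f=5) a[fast]=4≠0 swap→a[2]=4 → slow++,fast++
(s=3,f=6) a[fast]=0 → fast++
(s=3,f=7) a[fast]=7≠0 swap→a[3]=7 → slow++,fast++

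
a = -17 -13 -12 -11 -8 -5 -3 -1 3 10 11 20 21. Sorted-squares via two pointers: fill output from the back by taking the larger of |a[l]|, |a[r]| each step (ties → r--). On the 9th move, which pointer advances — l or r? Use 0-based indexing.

[0,12] |-17|<=|21| out[12]=441 → r--
[0,11] |-17|<=|20| out[11]=400 → r--
[0,10] |-17|>|11| out[10]=289 → l++
[1,10] |-13|>|11| out[9]=169 → l++
[2,10] |-12|>|11| out[8]=144 → l++
[3,10] |-11|<=|11| out[7]=121 → r--
[3,9] |-11|>|10| out[6]=121 → l++
[4,9] |-8|<=|10| out[5]=100 → r--
[4,8] |-8|>|3| out[4]=64 → l++

l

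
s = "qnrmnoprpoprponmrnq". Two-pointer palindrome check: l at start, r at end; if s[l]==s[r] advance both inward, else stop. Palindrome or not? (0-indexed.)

palindrome

[0,18] 'q'=='q' → l++,r--
[1,17] 'n'=='n' → l++,r--
[2,16] 'r'=='r' → l++,r--
[3,15] 'm'=='m' → l++,r--
[4,14] 'n'=='n' → l++,r--
[5,13] 'o'=='o' → l++,r--
[6,12] 'p'=='p' → l++,r--
[7,11] 'r'=='r' → l++,r--
[8,10] 'p'=='p' → l++,r--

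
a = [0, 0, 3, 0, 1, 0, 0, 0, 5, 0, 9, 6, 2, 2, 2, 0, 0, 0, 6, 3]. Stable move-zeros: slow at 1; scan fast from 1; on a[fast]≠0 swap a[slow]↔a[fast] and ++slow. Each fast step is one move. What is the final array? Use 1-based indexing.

slow=1 fast=1: a[fast]=0, fast++
slow=1 fast=2: a[fast]=0, fast++
slow=1 fast=3: a[fast]=3≠0 swap→a[1]=3, slow++,fast++
slow=2 fast=4: a[fast]=0, fast++
slow=2 fast=5: a[fast]=1≠0 swap→a[2]=1, slow++,fast++
slow=3 fast=6: a[fast]=0, fast++
slow=3 fast=7: a[fast]=0, fast++
slow=3 fast=8: a[fast]=0, fast++
slow=3 fast=9: a[fast]=5≠0 swap→a[3]=5, slow++,fast++
slow=4 fast=10: a[fast]=0, fast++
slow=4 fast=11: a[fast]=9≠0 swap→a[4]=9, slow++,fast++
slow=5 fast=12: a[fast]=6≠0 swap→a[5]=6, slow++,fast++
slow=6 fast=13: a[fast]=2≠0 swap→a[6]=2, slow++,fast++
slow=7 fast=14: a[fast]=2≠0 swap→a[7]=2, slow++,fast++
slow=8 fast=15: a[fast]=2≠0 swap→a[8]=2, slow++,fast++
slow=9 fast=16: a[fast]=0, fast++
slow=9 fast=17: a[fast]=0, fast++
slow=9 fast=18: a[fast]=0, fast++
slow=9 fast=19: a[fast]=6≠0 swap→a[9]=6, slow++,fast++
slow=10 fast=20: a[fast]=3≠0 swap→a[10]=3, slow++,fast++

[3, 1, 5, 9, 6, 2, 2, 2, 6, 3, 0, 0, 0, 0, 0, 0, 0, 0, 0, 0]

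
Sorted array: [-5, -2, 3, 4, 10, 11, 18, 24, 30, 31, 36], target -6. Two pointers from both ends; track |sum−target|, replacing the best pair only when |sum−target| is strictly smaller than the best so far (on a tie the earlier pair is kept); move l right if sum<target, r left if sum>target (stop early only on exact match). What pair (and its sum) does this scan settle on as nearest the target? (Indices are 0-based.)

pair (-5, -2) with sum -7 (|Δ|=1)

l=0 r=10: -5+36=31 d=37 *, r--
l=0 r=9: -5+31=26 d=32 *, r--
l=0 r=8: -5+30=25 d=31 *, r--
l=0 r=7: -5+24=19 d=25 *, r--
l=0 r=6: -5+18=13 d=19 *, r--
l=0 r=5: -5+11=6 d=12 *, r--
l=0 r=4: -5+10=5 d=11 *, r--
l=0 r=3: -5+4=-1 d=5 *, r--
l=0 r=2: -5+3=-2 d=4 *, r--
l=0 r=1: -5+-2=-7 d=1 *, l++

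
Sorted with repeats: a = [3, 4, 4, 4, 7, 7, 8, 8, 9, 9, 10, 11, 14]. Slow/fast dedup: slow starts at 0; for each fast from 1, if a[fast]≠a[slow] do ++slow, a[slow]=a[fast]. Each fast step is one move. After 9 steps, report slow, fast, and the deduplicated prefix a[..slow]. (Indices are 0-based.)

(s=0,f=1) a[fast]=4≠a[slow]=3 write a[1]=4 → slow++,fast++
(s=1,f=2) a[fast]=4=a[slow] dup → fast++
(s=1,f=3) a[fast]=4=a[slow] dup → fast++
(s=1,f=4) a[fast]=7≠a[slow]=4 write a[2]=7 → slow++,fast++
(s=2,f=5) a[fast]=7=a[slow] dup → fast++
(s=2,f=6) a[fast]=8≠a[slow]=7 write a[3]=8 → slow++,fast++
(s=3,f=7) a[fast]=8=a[slow] dup → fast++
(s=3,f=8) a[fast]=9≠a[slow]=8 write a[4]=9 → slow++,fast++
(s=4,f=9) a[fast]=9=a[slow] dup → fast++

slow=4, fast=10, prefix=[3, 4, 7, 8, 9]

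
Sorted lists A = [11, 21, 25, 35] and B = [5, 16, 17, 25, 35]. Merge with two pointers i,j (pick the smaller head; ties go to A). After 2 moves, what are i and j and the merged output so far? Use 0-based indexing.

i=1, j=1, merged so far=[5, 11]

i=0 j=0: A[i]=11>B[j]=5 take 5, j++
i=0 j=1: A[i]=11<=B[j]=16 take 11, i++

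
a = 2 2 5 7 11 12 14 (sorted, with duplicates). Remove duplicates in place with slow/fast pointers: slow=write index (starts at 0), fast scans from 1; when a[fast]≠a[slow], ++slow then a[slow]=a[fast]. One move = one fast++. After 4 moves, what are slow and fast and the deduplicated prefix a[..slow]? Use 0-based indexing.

slow=3, fast=5, prefix=[2, 5, 7, 11]

(s=0,f=1) a[fast]=2=a[slow] dup → fast++
(s=0,f=2) a[fast]=5≠a[slow]=2 write a[1]=5 → slow++,fast++
(s=1,f=3) a[fast]=7≠a[slow]=5 write a[2]=7 → slow++,fast++
(s=2,f=4) a[fast]=11≠a[slow]=7 write a[3]=11 → slow++,fast++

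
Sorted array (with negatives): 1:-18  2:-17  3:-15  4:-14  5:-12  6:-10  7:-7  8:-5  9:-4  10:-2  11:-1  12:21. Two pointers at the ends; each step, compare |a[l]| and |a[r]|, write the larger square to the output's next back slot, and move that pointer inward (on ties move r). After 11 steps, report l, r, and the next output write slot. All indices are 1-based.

l=1 r=12: |-18|<=|21| out[12]=441, r--
l=1 r=11: |-18|>|-1| out[11]=324, l++
l=2 r=11: |-17|>|-1| out[10]=289, l++
l=3 r=11: |-15|>|-1| out[9]=225, l++
l=4 r=11: |-14|>|-1| out[8]=196, l++
l=5 r=11: |-12|>|-1| out[7]=144, l++
l=6 r=11: |-10|>|-1| out[6]=100, l++
l=7 r=11: |-7|>|-1| out[5]=49, l++
l=8 r=11: |-5|>|-1| out[4]=25, l++
l=9 r=11: |-4|>|-1| out[3]=16, l++
l=10 r=11: |-2|>|-1| out[2]=4, l++

l=11, r=11, next write slot=1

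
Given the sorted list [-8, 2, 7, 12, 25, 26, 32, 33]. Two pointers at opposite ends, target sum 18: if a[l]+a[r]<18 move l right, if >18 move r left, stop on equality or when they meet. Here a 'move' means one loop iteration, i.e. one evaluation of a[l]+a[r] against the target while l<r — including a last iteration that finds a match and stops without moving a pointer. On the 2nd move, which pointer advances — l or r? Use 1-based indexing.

[1,8] -8+33=25 >18 → r--
[1,7] -8+32=24 >18 → r--

r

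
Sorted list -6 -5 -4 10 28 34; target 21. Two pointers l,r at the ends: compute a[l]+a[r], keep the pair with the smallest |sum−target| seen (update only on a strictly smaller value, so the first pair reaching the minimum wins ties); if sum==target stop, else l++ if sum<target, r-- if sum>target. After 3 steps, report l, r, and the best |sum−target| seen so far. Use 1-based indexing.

l=2, r=4, best |Δ|=1

l=1 r=6: -6+34=28 d=7 *, r--
l=1 r=5: -6+28=22 d=1 *, r--
l=1 r=4: -6+10=4 d=17, l++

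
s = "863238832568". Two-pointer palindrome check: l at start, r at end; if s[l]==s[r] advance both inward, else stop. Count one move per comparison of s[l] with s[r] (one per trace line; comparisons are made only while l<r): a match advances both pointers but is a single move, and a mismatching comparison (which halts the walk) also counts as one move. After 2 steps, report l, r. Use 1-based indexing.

[1,12] '8'=='8' → l++,r--
[2,11] '6'=='6' → l++,r--

l=3, r=10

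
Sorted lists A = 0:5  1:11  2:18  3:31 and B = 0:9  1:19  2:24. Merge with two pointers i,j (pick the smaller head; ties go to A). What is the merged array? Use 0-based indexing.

i=0 j=0: A[i]=5<=B[j]=9 take 5, i++
i=1 j=0: A[i]=11>B[j]=9 take 9, j++
i=1 j=1: A[i]=11<=B[j]=19 take 11, i++
i=2 j=1: A[i]=18<=B[j]=19 take 18, i++
i=3 j=1: A[i]=31>B[j]=19 take 19, j++
i=3 j=2: A[i]=31>B[j]=24 take 24, j++
i=3 j=3: B done, take A[i]=31, i++

[5, 9, 11, 18, 19, 24, 31]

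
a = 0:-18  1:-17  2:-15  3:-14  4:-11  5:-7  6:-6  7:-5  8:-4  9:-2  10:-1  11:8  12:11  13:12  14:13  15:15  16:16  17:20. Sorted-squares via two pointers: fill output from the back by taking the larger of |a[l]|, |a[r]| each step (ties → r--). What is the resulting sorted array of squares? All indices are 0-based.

l=0 r=17: |-18|<=|20| out[17]=400, r--
l=0 r=16: |-18|>|16| out[16]=324, l++
l=1 r=16: |-17|>|16| out[15]=289, l++
l=2 r=16: |-15|<=|16| out[14]=256, r--
l=2 r=15: |-15|<=|15| out[13]=225, r--
l=2 r=14: |-15|>|13| out[12]=225, l++
l=3 r=14: |-14|>|13| out[11]=196, l++
l=4 r=14: |-11|<=|13| out[10]=169, r--
l=4 r=13: |-11|<=|12| out[9]=144, r--
l=4 r=12: |-11|<=|11| out[8]=121, r--
l=4 r=11: |-11|>|8| out[7]=121, l++
l=5 r=11: |-7|<=|8| out[6]=64, r--
l=5 r=10: |-7|>|-1| out[5]=49, l++
l=6 r=10: |-6|>|-1| out[4]=36, l++
l=7 r=10: |-5|>|-1| out[3]=25, l++
l=8 r=10: |-4|>|-1| out[2]=16, l++
l=9 r=10: |-2|>|-1| out[1]=4, l++
l=10 r=10: |-1|<=|-1| out[0]=1, r--

[1, 4, 16, 25, 36, 49, 64, 121, 121, 144, 169, 196, 225, 225, 256, 289, 324, 400]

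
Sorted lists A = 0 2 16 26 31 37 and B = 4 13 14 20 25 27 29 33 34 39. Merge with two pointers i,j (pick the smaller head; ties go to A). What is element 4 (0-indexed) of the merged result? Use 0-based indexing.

merged[4] = 14

[i=0,j=0] A[i]=0<=B[j]=4 take 0 → i++
[i=1,j=0] A[i]=2<=B[j]=4 take 2 → i++
[i=2,j=0] A[i]=16>B[j]=4 take 4 → j++
[i=2,j=1] A[i]=16>B[j]=13 take 13 → j++
[i=2,j=2] A[i]=16>B[j]=14 take 14 → j++
[i=2,j=3] A[i]=16<=B[j]=20 take 16 → i++
[i=3,j=3] A[i]=26>B[j]=20 take 20 → j++
[i=3,j=4] A[i]=26>B[j]=25 take 25 → j++
[i=3,j=5] A[i]=26<=B[j]=27 take 26 → i++
[i=4,j=5] A[i]=31>B[j]=27 take 27 → j++
[i=4,j=6] A[i]=31>B[j]=29 take 29 → j++
[i=4,j=7] A[i]=31<=B[j]=33 take 31 → i++
[i=5,j=7] A[i]=37>B[j]=33 take 33 → j++
[i=5,j=8] A[i]=37>B[j]=34 take 34 → j++
[i=5,j=9] A[i]=37<=B[j]=39 take 37 → i++
[i=6,j=9] A done, take B[j]=39 → j++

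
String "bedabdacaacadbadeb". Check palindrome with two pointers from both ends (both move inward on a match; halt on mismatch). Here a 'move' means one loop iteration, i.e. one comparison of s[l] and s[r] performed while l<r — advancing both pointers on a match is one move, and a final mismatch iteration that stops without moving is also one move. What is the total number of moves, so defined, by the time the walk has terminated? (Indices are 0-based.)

l=0 r=17: 'b'=='b', l++,r--
l=1 r=16: 'e'=='e', l++,r--
l=2 r=15: 'd'=='d', l++,r--
l=3 r=14: 'a'=='a', l++,r--
l=4 r=13: 'b'=='b', l++,r--
l=5 r=12: 'd'=='d', l++,r--
l=6 r=11: 'a'=='a', l++,r--
l=7 r=10: 'c'=='c', l++,r--
l=8 r=9: 'a'=='a', l++,r--

9 moves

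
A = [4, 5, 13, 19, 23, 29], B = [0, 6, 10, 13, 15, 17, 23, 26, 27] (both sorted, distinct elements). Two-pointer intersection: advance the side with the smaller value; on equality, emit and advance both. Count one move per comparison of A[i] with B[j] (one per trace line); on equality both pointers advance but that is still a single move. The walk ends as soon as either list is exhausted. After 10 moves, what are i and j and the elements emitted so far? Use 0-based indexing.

i=0 j=0: 4>0, j++
i=0 j=1: 4<6, i++
i=1 j=1: 5<6, i++
i=2 j=1: 13>6, j++
i=2 j=2: 13>10, j++
i=2 j=3: 13==13 emit, i++,j++
i=3 j=4: 19>15, j++
i=3 j=5: 19>17, j++
i=3 j=6: 19<23, i++
i=4 j=6: 23==23 emit, i++,j++

i=5, j=7, emitted=[13, 23]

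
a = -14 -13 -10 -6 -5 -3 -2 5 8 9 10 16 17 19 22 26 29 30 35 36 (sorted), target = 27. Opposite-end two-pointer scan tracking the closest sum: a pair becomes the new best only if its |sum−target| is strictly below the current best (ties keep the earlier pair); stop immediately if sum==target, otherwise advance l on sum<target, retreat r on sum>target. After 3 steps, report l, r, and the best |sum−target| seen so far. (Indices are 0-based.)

l=3, r=19, best |Δ|=1

l=0 r=19: -14+36=22 d=5 *, l++
l=1 r=19: -13+36=23 d=4 *, l++
l=2 r=19: -10+36=26 d=1 *, l++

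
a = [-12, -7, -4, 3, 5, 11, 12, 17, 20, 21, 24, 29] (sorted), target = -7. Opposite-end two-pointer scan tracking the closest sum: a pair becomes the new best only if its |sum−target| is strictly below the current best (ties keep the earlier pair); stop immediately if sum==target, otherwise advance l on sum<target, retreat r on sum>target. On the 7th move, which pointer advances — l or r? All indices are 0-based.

r

l=0 r=11: -12+29=17 d=24 *, r--
l=0 r=10: -12+24=12 d=19 *, r--
l=0 r=9: -12+21=9 d=16 *, r--
l=0 r=8: -12+20=8 d=15 *, r--
l=0 r=7: -12+17=5 d=12 *, r--
l=0 r=6: -12+12=0 d=7 *, r--
l=0 r=5: -12+11=-1 d=6 *, r--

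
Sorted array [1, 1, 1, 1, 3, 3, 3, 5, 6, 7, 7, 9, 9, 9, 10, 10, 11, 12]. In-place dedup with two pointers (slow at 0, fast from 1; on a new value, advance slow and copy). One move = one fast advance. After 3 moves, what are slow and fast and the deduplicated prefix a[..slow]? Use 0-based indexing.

slow=0, fast=4, prefix=[1]

slow=0 fast=1: a[fast]=1=a[slow] dup, fast++
slow=0 fast=2: a[fast]=1=a[slow] dup, fast++
slow=0 fast=3: a[fast]=1=a[slow] dup, fast++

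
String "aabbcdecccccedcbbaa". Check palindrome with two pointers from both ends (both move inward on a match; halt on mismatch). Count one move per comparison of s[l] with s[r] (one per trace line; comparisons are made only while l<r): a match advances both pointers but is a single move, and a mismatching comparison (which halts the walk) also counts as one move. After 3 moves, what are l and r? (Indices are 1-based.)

[1,19] 'a'=='a' → l++,r--
[2,18] 'a'=='a' → l++,r--
[3,17] 'b'=='b' → l++,r--

l=4, r=16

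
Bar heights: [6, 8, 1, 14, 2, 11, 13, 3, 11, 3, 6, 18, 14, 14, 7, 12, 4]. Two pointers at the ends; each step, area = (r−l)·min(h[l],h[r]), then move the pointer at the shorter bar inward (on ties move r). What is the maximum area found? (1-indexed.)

max area = 144

[1,17] min(6,4)*16=64 best=64 * → r--
[1,16] min(6,12)*15=90 best=90 * → l++
[2,16] min(8,12)*14=112 best=112 * → l++
[3,16] min(1,12)*13=13 best=112 → l++
[4,16] min(14,12)*12=144 best=144 * → r--
[4,15] min(14,7)*11=77 best=144 → r--
[4,14] min(14,14)*10=140 best=144 → r--
[4,13] min(14,14)*9=126 best=144 → r--
[4,12] min(14,18)*8=112 best=144 → l++
[5,12] min(2,18)*7=14 best=144 → l++
[6,12] min(11,18)*6=66 best=144 → l++
[7,12] min(13,18)*5=65 best=144 → l++
[8,12] min(3,18)*4=12 best=144 → l++
[9,12] min(11,18)*3=33 best=144 → l++
[10,12] min(3,18)*2=6 best=144 → l++
[11,12] min(6,18)*1=6 best=144 → l++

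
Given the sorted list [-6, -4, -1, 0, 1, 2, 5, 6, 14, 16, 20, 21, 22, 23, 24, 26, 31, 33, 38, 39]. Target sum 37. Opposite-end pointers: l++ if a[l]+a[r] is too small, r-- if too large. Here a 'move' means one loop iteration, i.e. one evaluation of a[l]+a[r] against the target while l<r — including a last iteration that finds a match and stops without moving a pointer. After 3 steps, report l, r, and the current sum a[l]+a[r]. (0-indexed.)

l=2, r=18, sum=37

l=0 r=19: -6+39=33 <37, l++
l=1 r=19: -4+39=35 <37, l++
l=2 r=19: -1+39=38 >37, r--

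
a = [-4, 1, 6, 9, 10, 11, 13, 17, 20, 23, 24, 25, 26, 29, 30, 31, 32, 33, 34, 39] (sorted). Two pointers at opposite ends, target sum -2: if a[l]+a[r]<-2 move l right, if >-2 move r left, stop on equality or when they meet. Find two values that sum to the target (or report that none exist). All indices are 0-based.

l=0 r=19: -4+39=35 >-2, r--
l=0 r=18: -4+34=30 >-2, r--
l=0 r=17: -4+33=29 >-2, r--
l=0 r=16: -4+32=28 >-2, r--
l=0 r=15: -4+31=27 >-2, r--
l=0 r=14: -4+30=26 >-2, r--
l=0 r=13: -4+29=25 >-2, r--
l=0 r=12: -4+26=22 >-2, r--
l=0 r=11: -4+25=21 >-2, r--
l=0 r=10: -4+24=20 >-2, r--
l=0 r=9: -4+23=19 >-2, r--
l=0 r=8: -4+20=16 >-2, r--
l=0 r=7: -4+17=13 >-2, r--
l=0 r=6: -4+13=9 >-2, r--
l=0 r=5: -4+11=7 >-2, r--
l=0 r=4: -4+10=6 >-2, r--
l=0 r=3: -4+9=5 >-2, r--
l=0 r=2: -4+6=2 >-2, r--
l=0 r=1: -4+1=-3 <-2, l++

no pair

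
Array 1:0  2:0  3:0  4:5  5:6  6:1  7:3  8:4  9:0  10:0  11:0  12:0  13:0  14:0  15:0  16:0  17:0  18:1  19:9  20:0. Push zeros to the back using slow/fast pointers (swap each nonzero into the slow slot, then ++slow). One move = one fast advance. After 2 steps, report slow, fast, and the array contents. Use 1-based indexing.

(s=1,f=1) a[fast]=0 → fast++
(s=1,f=2) a[fast]=0 → fast++

slow=1, fast=3, a=[0, 0, 0, 5, 6, 1, 3, 4, 0, 0, 0, 0, 0, 0, 0, 0, 0, 1, 9, 0]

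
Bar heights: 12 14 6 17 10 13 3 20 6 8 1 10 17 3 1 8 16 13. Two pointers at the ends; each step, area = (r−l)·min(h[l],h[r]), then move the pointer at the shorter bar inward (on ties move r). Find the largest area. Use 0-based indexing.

max area = 210

l=0 r=17: min(12,13)*17=204 best=204 *, l++
l=1 r=17: min(14,13)*16=208 best=208 *, r--
l=1 r=16: min(14,16)*15=210 best=210 *, l++
l=2 r=16: min(6,16)*14=84 best=210, l++
l=3 r=16: min(17,16)*13=208 best=210, r--
l=3 r=15: min(17,8)*12=96 best=210, r--
l=3 r=14: min(17,1)*11=11 best=210, r--
l=3 r=13: min(17,3)*10=30 best=210, r--
l=3 r=12: min(17,17)*9=153 best=210, r--
l=3 r=11: min(17,10)*8=80 best=210, r--
l=3 r=10: min(17,1)*7=7 best=210, r--
l=3 r=9: min(17,8)*6=48 best=210, r--
l=3 r=8: min(17,6)*5=30 best=210, r--
l=3 r=7: min(17,20)*4=68 best=210, l++
l=4 r=7: min(10,20)*3=30 best=210, l++
l=5 r=7: min(13,20)*2=26 best=210, l++
l=6 r=7: min(3,20)*1=3 best=210, l++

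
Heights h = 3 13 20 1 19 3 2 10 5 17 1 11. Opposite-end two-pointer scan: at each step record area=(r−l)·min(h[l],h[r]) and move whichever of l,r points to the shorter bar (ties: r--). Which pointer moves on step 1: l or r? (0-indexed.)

l

[0,11] min(3,11)*11=33 best=33 * → l++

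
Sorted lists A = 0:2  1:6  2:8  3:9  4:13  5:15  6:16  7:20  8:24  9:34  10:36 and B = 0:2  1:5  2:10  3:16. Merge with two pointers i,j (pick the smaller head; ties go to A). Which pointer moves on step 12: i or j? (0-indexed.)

i

[i=0,j=0] A[i]=2<=B[j]=2 take 2 → i++
[i=1,j=0] A[i]=6>B[j]=2 take 2 → j++
[i=1,j=1] A[i]=6>B[j]=5 take 5 → j++
[i=1,j=2] A[i]=6<=B[j]=10 take 6 → i++
[i=2,j=2] A[i]=8<=B[j]=10 take 8 → i++
[i=3,j=2] A[i]=9<=B[j]=10 take 9 → i++
[i=4,j=2] A[i]=13>B[j]=10 take 10 → j++
[i=4,j=3] A[i]=13<=B[j]=16 take 13 → i++
[i=5,j=3] A[i]=15<=B[j]=16 take 15 → i++
[i=6,j=3] A[i]=16<=B[j]=16 take 16 → i++
[i=7,j=3] A[i]=20>B[j]=16 take 16 → j++
[i=7,j=4] B done, take A[i]=20 → i++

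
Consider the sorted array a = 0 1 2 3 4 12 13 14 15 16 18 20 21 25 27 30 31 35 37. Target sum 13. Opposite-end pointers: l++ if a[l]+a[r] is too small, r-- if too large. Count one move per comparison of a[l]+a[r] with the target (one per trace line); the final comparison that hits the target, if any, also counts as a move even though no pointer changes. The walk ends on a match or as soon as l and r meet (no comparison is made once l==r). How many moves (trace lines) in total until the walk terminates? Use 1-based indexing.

13 moves

[1,19] 0+37=37 >13 → r--
[1,18] 0+35=35 >13 → r--
[1,17] 0+31=31 >13 → r--
[1,16] 0+30=30 >13 → r--
[1,15] 0+27=27 >13 → r--
[1,14] 0+25=25 >13 → r--
[1,13] 0+21=21 >13 → r--
[1,12] 0+20=20 >13 → r--
[1,11] 0+18=18 >13 → r--
[1,10] 0+16=16 >13 → r--
[1,9] 0+15=15 >13 → r--
[1,8] 0+14=14 >13 → r--
[1,7] 0+13=13 → found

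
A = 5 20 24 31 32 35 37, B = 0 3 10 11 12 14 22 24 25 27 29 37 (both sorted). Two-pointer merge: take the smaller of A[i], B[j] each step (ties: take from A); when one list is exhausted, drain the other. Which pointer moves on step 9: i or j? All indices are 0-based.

j

i=0 j=0: A[i]=5>B[j]=0 take 0, j++
i=0 j=1: A[i]=5>B[j]=3 take 3, j++
i=0 j=2: A[i]=5<=B[j]=10 take 5, i++
i=1 j=2: A[i]=20>B[j]=10 take 10, j++
i=1 j=3: A[i]=20>B[j]=11 take 11, j++
i=1 j=4: A[i]=20>B[j]=12 take 12, j++
i=1 j=5: A[i]=20>B[j]=14 take 14, j++
i=1 j=6: A[i]=20<=B[j]=22 take 20, i++
i=2 j=6: A[i]=24>B[j]=22 take 22, j++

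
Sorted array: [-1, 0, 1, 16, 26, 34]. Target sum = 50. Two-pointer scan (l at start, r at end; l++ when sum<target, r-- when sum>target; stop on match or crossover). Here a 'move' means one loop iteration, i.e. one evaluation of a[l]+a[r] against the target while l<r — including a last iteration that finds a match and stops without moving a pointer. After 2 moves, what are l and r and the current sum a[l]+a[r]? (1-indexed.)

l=3, r=6, sum=35

l=1 r=6: -1+34=33 <50, l++
l=2 r=6: 0+34=34 <50, l++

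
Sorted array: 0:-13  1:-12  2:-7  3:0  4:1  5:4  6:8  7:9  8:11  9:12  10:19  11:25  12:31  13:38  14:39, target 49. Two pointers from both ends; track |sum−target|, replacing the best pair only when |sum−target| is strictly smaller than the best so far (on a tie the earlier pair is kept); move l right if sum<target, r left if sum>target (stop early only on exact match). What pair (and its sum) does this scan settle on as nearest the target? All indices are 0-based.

l=0 r=14: -13+39=26 d=23 *, l++
l=1 r=14: -12+39=27 d=22 *, l++
l=2 r=14: -7+39=32 d=17 *, l++
l=3 r=14: 0+39=39 d=10 *, l++
l=4 r=14: 1+39=40 d=9 *, l++
l=5 r=14: 4+39=43 d=6 *, l++
l=6 r=14: 8+39=47 d=2 *, l++
l=7 r=14: 9+39=48 d=1 *, l++
l=8 r=14: 11+39=50 d=1, r--
l=8 r=13: 11+38=49 d=0 *, stop

pair (11, 38) with sum 49 (|Δ|=0)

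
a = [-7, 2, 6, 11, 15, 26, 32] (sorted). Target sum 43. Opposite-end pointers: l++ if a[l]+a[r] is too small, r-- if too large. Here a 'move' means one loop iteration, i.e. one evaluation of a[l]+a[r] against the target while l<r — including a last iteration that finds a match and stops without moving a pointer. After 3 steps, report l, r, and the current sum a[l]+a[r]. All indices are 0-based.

l=3, r=6, sum=43

l=0 r=6: -7+32=25 <43, l++
l=1 r=6: 2+32=34 <43, l++
l=2 r=6: 6+32=38 <43, l++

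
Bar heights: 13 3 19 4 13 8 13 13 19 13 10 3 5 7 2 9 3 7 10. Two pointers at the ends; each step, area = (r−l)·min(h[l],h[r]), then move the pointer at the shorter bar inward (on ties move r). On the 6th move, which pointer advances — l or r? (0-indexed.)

l=0 r=18: min(13,10)*18=180 best=180 *, r--
l=0 r=17: min(13,7)*17=119 best=180, r--
l=0 r=16: min(13,3)*16=48 best=180, r--
l=0 r=15: min(13,9)*15=135 best=180, r--
l=0 r=14: min(13,2)*14=28 best=180, r--
l=0 r=13: min(13,7)*13=91 best=180, r--

r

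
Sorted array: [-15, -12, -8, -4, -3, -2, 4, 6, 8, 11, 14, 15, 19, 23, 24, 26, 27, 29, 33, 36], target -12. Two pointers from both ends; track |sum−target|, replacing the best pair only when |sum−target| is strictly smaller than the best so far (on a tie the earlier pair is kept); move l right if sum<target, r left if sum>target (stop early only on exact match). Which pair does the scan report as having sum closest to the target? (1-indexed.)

pair (-8, -4) with sum -12 (|Δ|=0)

[1,20] -15+36=21 d=33 * → r--
[1,19] -15+33=18 d=30 * → r--
[1,18] -15+29=14 d=26 * → r--
[1,17] -15+27=12 d=24 * → r--
[1,16] -15+26=11 d=23 * → r--
[1,15] -15+24=9 d=21 * → r--
[1,14] -15+23=8 d=20 * → r--
[1,13] -15+19=4 d=16 * → r--
[1,12] -15+15=0 d=12 * → r--
[1,11] -15+14=-1 d=11 * → r--
[1,10] -15+11=-4 d=8 * → r--
[1,9] -15+8=-7 d=5 * → r--
[1,8] -15+6=-9 d=3 * → r--
[1,7] -15+4=-11 d=1 * → r--
[1,6] -15+-2=-17 d=5 → l++
[2,6] -12+-2=-14 d=2 → l++
[3,6] -8+-2=-10 d=2 → r--
[3,5] -8+-3=-11 d=1 → r--
[3,4] -8+-4=-12 d=0 * → stop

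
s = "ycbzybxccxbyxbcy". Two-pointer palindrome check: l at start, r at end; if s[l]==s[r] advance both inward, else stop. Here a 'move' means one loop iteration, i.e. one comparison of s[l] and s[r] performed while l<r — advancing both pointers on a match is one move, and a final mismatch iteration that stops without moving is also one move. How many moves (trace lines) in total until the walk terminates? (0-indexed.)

l=0 r=15: 'y'=='y', l++,r--
l=1 r=14: 'c'=='c', l++,r--
l=2 r=13: 'b'=='b', l++,r--
l=3 r=12: 'z'!='x', stop

4 moves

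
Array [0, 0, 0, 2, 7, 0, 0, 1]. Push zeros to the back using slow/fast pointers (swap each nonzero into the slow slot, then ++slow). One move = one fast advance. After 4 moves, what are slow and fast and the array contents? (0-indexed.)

slow=0 fast=0: a[fast]=0, fast++
slow=0 fast=1: a[fast]=0, fast++
slow=0 fast=2: a[fast]=0, fast++
slow=0 fast=3: a[fast]=2≠0 swap→a[0]=2, slow++,fast++

slow=1, fast=4, a=[2, 0, 0, 0, 7, 0, 0, 1]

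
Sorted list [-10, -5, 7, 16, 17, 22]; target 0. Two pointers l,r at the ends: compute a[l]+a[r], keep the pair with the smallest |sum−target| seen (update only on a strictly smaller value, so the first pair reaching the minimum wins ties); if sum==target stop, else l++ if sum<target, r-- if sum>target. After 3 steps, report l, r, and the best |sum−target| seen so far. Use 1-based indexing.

l=1 r=6: -10+22=12 d=12 *, r--
l=1 r=5: -10+17=7 d=7 *, r--
l=1 r=4: -10+16=6 d=6 *, r--

l=1, r=3, best |Δ|=6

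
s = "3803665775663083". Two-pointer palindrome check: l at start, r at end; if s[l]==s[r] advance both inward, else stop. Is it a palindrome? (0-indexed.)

l=0 r=15: '3'=='3', l++,r--
l=1 r=14: '8'=='8', l++,r--
l=2 r=13: '0'=='0', l++,r--
l=3 r=12: '3'=='3', l++,r--
l=4 r=11: '6'=='6', l++,r--
l=5 r=10: '6'=='6', l++,r--
l=6 r=9: '5'=='5', l++,r--
l=7 r=8: '7'=='7', l++,r--

palindrome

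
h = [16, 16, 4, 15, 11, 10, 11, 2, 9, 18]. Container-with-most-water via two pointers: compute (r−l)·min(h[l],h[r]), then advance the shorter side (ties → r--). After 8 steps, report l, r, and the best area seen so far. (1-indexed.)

[1,10] min(16,18)*9=144 best=144 * → l++
[2,10] min(16,18)*8=128 best=144 → l++
[3,10] min(4,18)*7=28 best=144 → l++
[4,10] min(15,18)*6=90 best=144 → l++
[5,10] min(11,18)*5=55 best=144 → l++
[6,10] min(10,18)*4=40 best=144 → l++
[7,10] min(11,18)*3=33 best=144 → l++
[8,10] min(2,18)*2=4 best=144 → l++

l=9, r=10, best area=144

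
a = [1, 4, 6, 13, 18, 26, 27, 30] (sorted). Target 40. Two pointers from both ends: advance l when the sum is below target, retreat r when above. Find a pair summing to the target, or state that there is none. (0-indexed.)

(13, 27)

[0,7] 1+30=31 <40 → l++
[1,7] 4+30=34 <40 → l++
[2,7] 6+30=36 <40 → l++
[3,7] 13+30=43 >40 → r--
[3,6] 13+27=40 → found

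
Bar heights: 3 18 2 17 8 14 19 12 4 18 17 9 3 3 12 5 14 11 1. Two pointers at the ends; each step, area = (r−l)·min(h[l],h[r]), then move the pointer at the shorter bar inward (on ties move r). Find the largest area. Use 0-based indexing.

max area = 210

l=0 r=18: min(3,1)*18=18 best=18 *, r--
l=0 r=17: min(3,11)*17=51 best=51 *, l++
l=1 r=17: min(18,11)*16=176 best=176 *, r--
l=1 r=16: min(18,14)*15=210 best=210 *, r--
l=1 r=15: min(18,5)*14=70 best=210, r--
l=1 r=14: min(18,12)*13=156 best=210, r--
l=1 r=13: min(18,3)*12=36 best=210, r--
l=1 r=12: min(18,3)*11=33 best=210, r--
l=1 r=11: min(18,9)*10=90 best=210, r--
l=1 r=10: min(18,17)*9=153 best=210, r--
l=1 r=9: min(18,18)*8=144 best=210, r--
l=1 r=8: min(18,4)*7=28 best=210, r--
l=1 r=7: min(18,12)*6=72 best=210, r--
l=1 r=6: min(18,19)*5=90 best=210, l++
l=2 r=6: min(2,19)*4=8 best=210, l++
l=3 r=6: min(17,19)*3=51 best=210, l++
l=4 r=6: min(8,19)*2=16 best=210, l++
l=5 r=6: min(14,19)*1=14 best=210, l++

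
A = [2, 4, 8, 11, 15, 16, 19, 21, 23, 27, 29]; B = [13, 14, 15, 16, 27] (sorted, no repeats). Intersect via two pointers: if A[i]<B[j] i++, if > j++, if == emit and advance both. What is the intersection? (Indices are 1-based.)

i=1 j=1: 2<13, i++
i=2 j=1: 4<13, i++
i=3 j=1: 8<13, i++
i=4 j=1: 11<13, i++
i=5 j=1: 15>13, j++
i=5 j=2: 15>14, j++
i=5 j=3: 15==15 emit, i++,j++
i=6 j=4: 16==16 emit, i++,j++
i=7 j=5: 19<27, i++
i=8 j=5: 21<27, i++
i=9 j=5: 23<27, i++
i=10 j=5: 27==27 emit, i++,j++

intersection = [15, 16, 27]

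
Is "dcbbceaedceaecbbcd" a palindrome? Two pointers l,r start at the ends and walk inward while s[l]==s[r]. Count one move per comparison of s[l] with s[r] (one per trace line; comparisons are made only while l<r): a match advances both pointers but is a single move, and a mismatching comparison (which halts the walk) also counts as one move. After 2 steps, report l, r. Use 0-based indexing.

l=2, r=15

[0,17] 'd'=='d' → l++,r--
[1,16] 'c'=='c' → l++,r--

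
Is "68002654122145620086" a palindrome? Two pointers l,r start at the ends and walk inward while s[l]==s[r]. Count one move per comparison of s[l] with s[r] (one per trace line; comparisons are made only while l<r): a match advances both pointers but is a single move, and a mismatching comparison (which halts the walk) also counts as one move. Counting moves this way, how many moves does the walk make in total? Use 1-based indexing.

[1,20] '6'=='6' → l++,r--
[2,19] '8'=='8' → l++,r--
[3,18] '0'=='0' → l++,r--
[4,17] '0'=='0' → l++,r--
[5,16] '2'=='2' → l++,r--
[6,15] '6'=='6' → l++,r--
[7,14] '5'=='5' → l++,r--
[8,13] '4'=='4' → l++,r--
[9,12] '1'=='1' → l++,r--
[10,11] '2'=='2' → l++,r--

10 moves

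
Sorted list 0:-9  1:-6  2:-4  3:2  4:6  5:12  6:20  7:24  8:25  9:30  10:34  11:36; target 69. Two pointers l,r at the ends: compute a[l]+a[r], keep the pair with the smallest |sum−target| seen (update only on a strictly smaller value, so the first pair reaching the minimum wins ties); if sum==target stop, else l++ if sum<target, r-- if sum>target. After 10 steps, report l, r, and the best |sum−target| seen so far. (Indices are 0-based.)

l=0 r=11: -9+36=27 d=42 *, l++
l=1 r=11: -6+36=30 d=39 *, l++
l=2 r=11: -4+36=32 d=37 *, l++
l=3 r=11: 2+36=38 d=31 *, l++
l=4 r=11: 6+36=42 d=27 *, l++
l=5 r=11: 12+36=48 d=21 *, l++
l=6 r=11: 20+36=56 d=13 *, l++
l=7 r=11: 24+36=60 d=9 *, l++
l=8 r=11: 25+36=61 d=8 *, l++
l=9 r=11: 30+36=66 d=3 *, l++

l=10, r=11, best |Δ|=3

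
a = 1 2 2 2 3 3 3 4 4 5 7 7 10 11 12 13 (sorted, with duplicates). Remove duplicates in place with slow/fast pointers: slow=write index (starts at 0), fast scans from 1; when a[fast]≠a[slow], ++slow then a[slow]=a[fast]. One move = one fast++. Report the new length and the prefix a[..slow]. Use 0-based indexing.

length 10; prefix = [1, 2, 3, 4, 5, 7, 10, 11, 12, 13]

slow=0 fast=1: a[fast]=2≠a[slow]=1 write a[1]=2, slow++,fast++
slow=1 fast=2: a[fast]=2=a[slow] dup, fast++
slow=1 fast=3: a[fast]=2=a[slow] dup, fast++
slow=1 fast=4: a[fast]=3≠a[slow]=2 write a[2]=3, slow++,fast++
slow=2 fast=5: a[fast]=3=a[slow] dup, fast++
slow=2 fast=6: a[fast]=3=a[slow] dup, fast++
slow=2 fast=7: a[fast]=4≠a[slow]=3 write a[3]=4, slow++,fast++
slow=3 fast=8: a[fast]=4=a[slow] dup, fast++
slow=3 fast=9: a[fast]=5≠a[slow]=4 write a[4]=5, slow++,fast++
slow=4 fast=10: a[fast]=7≠a[slow]=5 write a[5]=7, slow++,fast++
slow=5 fast=11: a[fast]=7=a[slow] dup, fast++
slow=5 fast=12: a[fast]=10≠a[slow]=7 write a[6]=10, slow++,fast++
slow=6 fast=13: a[fast]=11≠a[slow]=10 write a[7]=11, slow++,fast++
slow=7 fast=14: a[fast]=12≠a[slow]=11 write a[8]=12, slow++,fast++
slow=8 fast=15: a[fast]=13≠a[slow]=12 write a[9]=13, slow++,fast++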